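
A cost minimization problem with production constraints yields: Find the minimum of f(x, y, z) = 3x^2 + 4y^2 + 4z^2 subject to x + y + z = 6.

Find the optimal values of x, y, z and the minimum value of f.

Using Lagrange multipliers on f = 3x^2 + 4y^2 + 4z^2 with constraint x + y + z = 6:
Conditions: 2*3*x = lambda, 2*4*y = lambda, 2*4*z = lambda
So x = lambda/6, y = lambda/8, z = lambda/8
Substituting into constraint: lambda * (5/12) = 6
lambda = 72/5
x = 12/5, y = 9/5, z = 9/5
Minimum value = 216/5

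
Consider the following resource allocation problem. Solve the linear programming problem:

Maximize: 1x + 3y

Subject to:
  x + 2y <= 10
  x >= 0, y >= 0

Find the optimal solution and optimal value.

The feasible region has vertices at [(0, 0), (10, 0), (0, 5)].
Checking objective 1x + 3y at each vertex:
  (0, 0): 1*0 + 3*0 = 0
  (10, 0): 1*10 + 3*0 = 10
  (0, 5): 1*0 + 3*5 = 15
Maximum is 15 at (0, 5).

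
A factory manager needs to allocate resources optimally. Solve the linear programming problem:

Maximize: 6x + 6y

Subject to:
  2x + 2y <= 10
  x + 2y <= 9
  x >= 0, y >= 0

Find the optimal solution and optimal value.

Feasible vertices: (0, 0), (0, 9/2), (1, 4), (5, 0)
Objective 6x + 6y at each:
  (0, 0): 0
  (0, 9/2): 27
  (1, 4): 30
  (5, 0): 30
Maximum is 30 at (1, 4).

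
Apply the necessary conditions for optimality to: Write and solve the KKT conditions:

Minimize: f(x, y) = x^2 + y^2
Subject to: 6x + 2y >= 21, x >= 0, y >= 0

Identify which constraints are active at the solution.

KKT conditions for min x^2 + y^2 s.t. 6x + 2y >= 21, x >= 0, y >= 0:
Stationarity: 2x = mu*6 + mu_x, 2y = mu*2 + mu_y, with mu, mu_x, mu_y >= 0
Complementary slackness: mu*(6x + 2y - 21) = 0, mu_x*x = 0, mu_y*y = 0
(0, 0) is infeasible (6*0 + 2*0 < 21), so if mu = 0 stationarity would force x = mu_x/2 >= 0, y = mu_y/2 >= 0 with mu_x*x = mu_y*y = 0, i.e. x = y = 0: contradiction. Hence mu > 0 and 6x + 2y = 21 is active.
Try x > 0, y > 0 (so mu_x = mu_y = 0): x = 6*mu/2, y = 2*mu/2
Substitute: 6*(6*mu/2) + 2*(2*mu/2) = 21
  mu*40/2 = 21 => mu = 21/20
x* = 63/20 > 0, y* = 21/20 > 0, consistent with mu_x = mu_y = 0.
f is convex and the constraints are linear, so this KKT point is the global minimum.
f* = 441/40
Active constraints: 6x + 2y >= 21 (holds with equality, mu = 21/20 > 0); x >= 0 and y >= 0 are inactive (mu_x = mu_y = 0).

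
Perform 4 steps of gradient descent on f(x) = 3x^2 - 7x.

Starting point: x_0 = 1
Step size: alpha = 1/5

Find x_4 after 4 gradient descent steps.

f(x) = 3x^2 - 7x, f'(x) = 6x + (-7)
Step 1: f'(1) = -1, x_1 = 1 - 1/5 * -1 = 6/5
Step 2: f'(6/5) = 1/5, x_2 = 6/5 - 1/5 * 1/5 = 29/25
Step 3: f'(29/25) = -1/25, x_3 = 29/25 - 1/5 * -1/25 = 146/125
Step 4: f'(146/125) = 1/125, x_4 = 146/125 - 1/5 * 1/125 = 729/625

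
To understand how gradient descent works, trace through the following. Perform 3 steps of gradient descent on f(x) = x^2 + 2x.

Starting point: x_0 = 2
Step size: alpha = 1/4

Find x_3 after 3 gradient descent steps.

f(x) = x^2 + 2x, f'(x) = 2x + (2)
Step 1: f'(2) = 6, x_1 = 2 - 1/4 * 6 = 1/2
Step 2: f'(1/2) = 3, x_2 = 1/2 - 1/4 * 3 = -1/4
Step 3: f'(-1/4) = 3/2, x_3 = -1/4 - 1/4 * 3/2 = -5/8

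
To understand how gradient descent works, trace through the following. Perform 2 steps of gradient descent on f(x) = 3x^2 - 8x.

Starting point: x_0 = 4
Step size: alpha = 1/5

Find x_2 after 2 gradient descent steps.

f(x) = 3x^2 - 8x, f'(x) = 6x + (-8)
Step 1: f'(4) = 16, x_1 = 4 - 1/5 * 16 = 4/5
Step 2: f'(4/5) = -16/5, x_2 = 4/5 - 1/5 * -16/5 = 36/25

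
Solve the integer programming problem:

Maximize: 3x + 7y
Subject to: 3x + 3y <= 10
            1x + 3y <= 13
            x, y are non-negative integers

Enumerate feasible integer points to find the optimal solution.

Constraint 1: 3x + 3y <= 10
Constraint 2: 1x + 3y <= 13
Feasible x range (need y >= 0): 0 <= x <= min(10/3, 13/1) => x in {0, ..., 3}.
Enumerate feasible integer points row by row (the coefficient of y is 7 > 0, so for each x the largest feasible y gives the best value):
  x = 0: y <= min((10 - 3*0)/3, (13 - 1*0)/3) => y in {0, ..., 3}; best 3*0 + 7*3 = 21
  x = 1: y <= min((10 - 3*1)/3, (13 - 1*1)/3) => y in {0, ..., 2}; best 3*1 + 7*2 = 17
  x = 2: y <= min((10 - 3*2)/3, (13 - 1*2)/3) => y in {0, ..., 1}; best 3*2 + 7*1 = 13
  x = 3: y <= min((10 - 3*3)/3, (13 - 1*3)/3) => y in {0}; best 3*3 + 7*0 = 9
The maximum 3x + 7y = 21 is achieved at x = 0, y = 3.
Check: 3*0 + 3*3 = 9 <= 10 and 1*0 + 3*3 = 9 <= 13.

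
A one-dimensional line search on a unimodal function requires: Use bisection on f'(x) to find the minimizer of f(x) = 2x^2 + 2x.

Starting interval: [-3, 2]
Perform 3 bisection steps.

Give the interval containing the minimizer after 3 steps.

Finding critical point of f(x) = 2x^2 + 2x using bisection on f'(x) = 4x + 2.
f'(x) = 0 when x = -1/2.
Starting interval: [-3, 2]
Step 1: mid = -1/2, f'(mid) = 0, new interval = [-1/2, -1/2]
Step 2: mid = -1/2, f'(mid) = 0, new interval = [-1/2, -1/2]
Step 3: mid = -1/2, f'(mid) = 0, new interval = [-1/2, -1/2]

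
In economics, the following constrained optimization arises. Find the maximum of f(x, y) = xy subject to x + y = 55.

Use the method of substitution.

Substitute y = 55 - x into f(x,y) = xy:
g(x) = x(55 - x) = 55x - x^2
g'(x) = 55 - 2x = 0  =>  x = 55/2
y = 55 - 55/2 = 55/2
Maximum value = (55/2) * (55/2) = 3025/4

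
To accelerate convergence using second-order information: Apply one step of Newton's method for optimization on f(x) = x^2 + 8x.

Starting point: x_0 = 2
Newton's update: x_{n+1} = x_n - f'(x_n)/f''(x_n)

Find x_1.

f(x) = x^2 + 8x
f'(x) = 2x + (8), f''(x) = 2
Newton step: x_1 = x_0 - f'(x_0)/f''(x_0)
f'(2) = 12
x_1 = 2 - 12/2 = -4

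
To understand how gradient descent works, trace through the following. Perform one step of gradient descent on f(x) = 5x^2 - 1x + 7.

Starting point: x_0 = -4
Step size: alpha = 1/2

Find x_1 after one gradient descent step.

f(x) = 5x^2 - 1x + 7
f'(x) = 10x - 1
f'(-4) = 10*-4 + (-1) = -41
x_1 = x_0 - alpha * f'(x_0) = -4 - 1/2 * -41 = 33/2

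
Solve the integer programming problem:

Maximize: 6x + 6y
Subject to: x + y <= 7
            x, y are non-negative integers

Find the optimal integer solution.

Objective: 6x + 6y, constraint: x + y <= 7
Coefficient of x is 6 >= coefficient of y is 6, so allocate the entire budget to x.
Optimal: x = 7, y = 0, value = 42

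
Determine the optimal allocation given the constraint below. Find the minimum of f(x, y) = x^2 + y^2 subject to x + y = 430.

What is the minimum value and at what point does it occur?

Substitute y = 430 - x into f(x,y) = x^2 + y^2:
g(x) = x^2 + (430 - x)^2 = 2x^2 - 860x + 184900
g'(x) = 4x - 860 = 0  =>  x = 215
y = 430 - 215 = 215
Minimum value = 215^2 + 215^2 = 92450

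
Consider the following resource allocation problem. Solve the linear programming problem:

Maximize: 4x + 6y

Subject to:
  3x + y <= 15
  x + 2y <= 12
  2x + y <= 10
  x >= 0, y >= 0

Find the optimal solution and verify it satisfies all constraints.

Feasible vertices: (0, 0), (0, 6), (8/3, 14/3), (5, 0)
Objective 4x + 6y at each vertex:
  (0, 0): 0
  (0, 6): 36
  (8/3, 14/3): 116/3
  (5, 0): 20
Maximum is 116/3 at (8/3, 14/3).
Verify constraints at (x, y) = (8/3, 14/3):
  3*(8/3) + 1*(14/3) = 38/3 <= 15
  1*(8/3) + 2*(14/3) = 12 <= 12 (active)
  2*(8/3) + 1*(14/3) = 10 <= 10 (active)
  x = 8/3 >= 0, y = 14/3 >= 0. All constraints satisfied.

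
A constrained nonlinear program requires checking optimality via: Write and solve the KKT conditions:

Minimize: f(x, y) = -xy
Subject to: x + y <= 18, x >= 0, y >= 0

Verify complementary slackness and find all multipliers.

Problem: min -xy s.t. x + y <= 18 (multiplier lambda), x >= 0 (mu_x), y >= 0 (mu_y)
KKT stationarity: -y + lambda - mu_x = 0, -x + lambda - mu_y = 0, with lambda, mu_x, mu_y >= 0
Complementary slackness: lambda*(x + y - 18) = 0, mu_x*x = 0, mu_y*y = 0
If lambda = 0: y = -mu_x <= 0 and x = -mu_y <= 0 force x = y = 0 with f = 0; but x = y = 9 is feasible with f = -81 < 0, so this is not the minimum. Hence lambda > 0 and x + y = 18.
Try x > 0, y > 0 (so mu_x = mu_y = 0): y = lambda, x = lambda => x = y = lambda
x + y = 18 => 2*lambda = 18 => lambda = 9
x* = y* = 9 > 0, consistent with mu_x = mu_y = 0.
(Any feasible point with x = 0 or y = 0 has f = 0 > -81, so the minimum is not on those boundaries.)
min(-xy) = -81 (i.e. max xy = 81)
Multipliers: lambda = 9, mu_x = 0, mu_y = 0
Complementary slackness: lambda*(x + y - 18) = 9*(9 + 9 - 18) = 0, mu_x*x = 0*9 = 0, mu_y*y = 0*9 = 0. Satisfied.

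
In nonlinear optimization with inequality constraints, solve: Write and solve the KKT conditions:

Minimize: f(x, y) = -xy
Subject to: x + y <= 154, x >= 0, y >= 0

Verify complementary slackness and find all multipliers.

Problem: min -xy s.t. x + y <= 154 (multiplier lambda), x >= 0 (mu_x), y >= 0 (mu_y)
KKT stationarity: -y + lambda - mu_x = 0, -x + lambda - mu_y = 0, with lambda, mu_x, mu_y >= 0
Complementary slackness: lambda*(x + y - 154) = 0, mu_x*x = 0, mu_y*y = 0
If lambda = 0: y = -mu_x <= 0 and x = -mu_y <= 0 force x = y = 0 with f = 0; but x = y = 77 is feasible with f = -5929 < 0, so this is not the minimum. Hence lambda > 0 and x + y = 154.
Try x > 0, y > 0 (so mu_x = mu_y = 0): y = lambda, x = lambda => x = y = lambda
x + y = 154 => 2*lambda = 154 => lambda = 77
x* = y* = 77 > 0, consistent with mu_x = mu_y = 0.
(Any feasible point with x = 0 or y = 0 has f = 0 > -5929, so the minimum is not on those boundaries.)
min(-xy) = -5929 (i.e. max xy = 5929)
Multipliers: lambda = 77, mu_x = 0, mu_y = 0
Complementary slackness: lambda*(x + y - 154) = 77*(77 + 77 - 154) = 0, mu_x*x = 0*77 = 0, mu_y*y = 0*77 = 0. Satisfied.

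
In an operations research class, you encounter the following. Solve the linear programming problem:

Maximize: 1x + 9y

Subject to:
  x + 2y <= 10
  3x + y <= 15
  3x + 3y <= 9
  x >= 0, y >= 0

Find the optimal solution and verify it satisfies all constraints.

Feasible vertices: (0, 0), (0, 3), (3, 0)
Objective 1x + 9y at each vertex:
  (0, 0): 0
  (0, 3): 27
  (3, 0): 3
Maximum is 27 at (0, 3).
Verify constraints at (x, y) = (0, 3):
  1*0 + 2*3 = 6 <= 10
  3*0 + 1*3 = 3 <= 15
  3*0 + 3*3 = 9 <= 9 (active)
  x = 0 >= 0, y = 3 >= 0. All constraints satisfied.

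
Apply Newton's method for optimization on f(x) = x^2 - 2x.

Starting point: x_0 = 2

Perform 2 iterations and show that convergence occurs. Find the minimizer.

f(x) = x^2 - 2x, f'(x) = 2x + (-2), f''(x) = 2
Step 1: f'(2) = 2, x_1 = 2 - 2/2 = 1
Step 2: f'(1) = 0, x_2 = 1 (converged)
Newton's method converges in 1 step for quadratics.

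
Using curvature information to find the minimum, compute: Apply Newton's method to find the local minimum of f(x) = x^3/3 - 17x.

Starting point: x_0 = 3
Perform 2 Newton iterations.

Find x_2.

f(x) = x^3/3 - 17x
f'(x) = x^2 - 17, f''(x) = 2x
Newton update: x_{n+1} = x_n - (x_n^2 - 17)/(2*x_n)
Step 1: x_0 = 3, f'=-8, f''=6, x_1 = 13/3
Step 2: x_1 = 13/3, f'=16/9, f''=26/3, x_2 = 161/39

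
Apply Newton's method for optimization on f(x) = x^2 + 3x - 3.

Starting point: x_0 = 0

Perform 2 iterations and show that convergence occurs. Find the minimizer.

f(x) = x^2 + 3x - 3, f'(x) = 2x + (3), f''(x) = 2
Step 1: f'(0) = 3, x_1 = 0 - 3/2 = -3/2
Step 2: f'(-3/2) = 0, x_2 = -3/2 (converged)
Newton's method converges in 1 step for quadratics.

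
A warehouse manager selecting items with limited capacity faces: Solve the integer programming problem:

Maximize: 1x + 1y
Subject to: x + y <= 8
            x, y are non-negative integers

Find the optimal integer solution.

Objective: 1x + 1y, constraint: x + y <= 8
Coefficient of x is 1 >= coefficient of y is 1, so allocate the entire budget to x.
Optimal: x = 8, y = 0, value = 8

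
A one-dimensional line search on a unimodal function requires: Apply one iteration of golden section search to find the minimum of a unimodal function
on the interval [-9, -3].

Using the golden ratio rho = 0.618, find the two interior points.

Golden section search on [-9, -3].
Golden ratio rho = 0.618 (approx).
Interior points:
  x_1 = -9 + (1-0.618)*6 = -6.7080
  x_2 = -9 + 0.618*6 = -5.2920
Compare f(x_1) and f(x_2) to determine which subinterval to keep.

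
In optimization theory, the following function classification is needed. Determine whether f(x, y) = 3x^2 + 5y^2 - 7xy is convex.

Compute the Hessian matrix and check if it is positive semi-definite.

f(x,y) = 3x^2 + 5y^2 - 7xy
Hessian H = [[6, -7], [-7, 10]]
trace(H) = 16, det(H) = 11
Eigenvalues: (16 +/- sqrt(212)) / 2 = 15.28, 0.7199
Since both eigenvalues > 0, f is convex.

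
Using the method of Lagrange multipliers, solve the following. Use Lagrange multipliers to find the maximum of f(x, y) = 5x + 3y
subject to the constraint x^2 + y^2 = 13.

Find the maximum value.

Set up Lagrange conditions: grad f = lambda * grad g
  5 = 2*lambda*x
  3 = 2*lambda*y
From these: x/y = 5/3, so x = 5t, y = 3t for some t.
Substitute into constraint: (5t)^2 + (3t)^2 = 13
  t^2 * 34 = 13
  t = sqrt(13/34)
Maximum = 5*x + 3*y = (5^2 + 3^2)*t = 34 * sqrt(13/34) = sqrt(442)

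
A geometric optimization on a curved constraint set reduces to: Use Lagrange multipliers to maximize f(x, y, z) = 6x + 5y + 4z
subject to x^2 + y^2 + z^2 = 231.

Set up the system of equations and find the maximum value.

Lagrange conditions: 6 = 2*lambda*x, 5 = 2*lambda*y, 4 = 2*lambda*z
So x:6 = y:5 = z:4, i.e. x = 6t, y = 5t, z = 4t
Constraint: t^2*(6^2 + 5^2 + 4^2) = 231
  t^2 * 77 = 231  =>  t = sqrt(3)
Maximum = 6*6t + 5*5t + 4*4t = 77*sqrt(3) = sqrt(17787)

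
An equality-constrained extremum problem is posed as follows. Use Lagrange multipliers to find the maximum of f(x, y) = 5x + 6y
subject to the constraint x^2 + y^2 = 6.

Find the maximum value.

Set up Lagrange conditions: grad f = lambda * grad g
  5 = 2*lambda*x
  6 = 2*lambda*y
From these: x/y = 5/6, so x = 5t, y = 6t for some t.
Substitute into constraint: (5t)^2 + (6t)^2 = 6
  t^2 * 61 = 6
  t = sqrt(6/61)
Maximum = 5*x + 6*y = (5^2 + 6^2)*t = 61 * sqrt(6/61) = sqrt(366)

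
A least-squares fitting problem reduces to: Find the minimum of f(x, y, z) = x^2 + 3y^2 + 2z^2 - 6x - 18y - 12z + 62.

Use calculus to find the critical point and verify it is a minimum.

f(x,y,z) = x^2 + 3y^2 + 2z^2 - 6x - 18y - 12z + 62
df/dx = 2x + (-6) = 0 => x = 3
df/dy = 6y + (-18) = 0 => y = 3
df/dz = 4z + (-12) = 0 => z = 3
f(3,3,3) = 1*(3)^2 + 3*(3)^2 + 2*(3)^2 + -6*(3) + -18*(3) + -12*(3) + 62 = 8
Hessian is diagonal with entries 2, 6, 4 > 0, confirmed minimum.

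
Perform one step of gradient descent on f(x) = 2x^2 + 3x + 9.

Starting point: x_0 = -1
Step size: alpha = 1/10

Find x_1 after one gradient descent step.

f(x) = 2x^2 + 3x + 9
f'(x) = 4x + 3
f'(-1) = 4*-1 + (3) = -1
x_1 = x_0 - alpha * f'(x_0) = -1 - 1/10 * -1 = -9/10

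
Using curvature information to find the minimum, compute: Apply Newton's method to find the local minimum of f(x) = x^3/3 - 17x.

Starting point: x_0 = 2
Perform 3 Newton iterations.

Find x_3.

f(x) = x^3/3 - 17x
f'(x) = x^2 - 17, f''(x) = 2x
Newton update: x_{n+1} = x_n - (x_n^2 - 17)/(2*x_n)
Step 1: x_0 = 2, f'=-13, f''=4, x_1 = 21/4
Step 2: x_1 = 21/4, f'=169/16, f''=21/2, x_2 = 713/168
Step 3: x_2 = 713/168, f'=28561/28224, f''=713/84, x_3 = 988177/239568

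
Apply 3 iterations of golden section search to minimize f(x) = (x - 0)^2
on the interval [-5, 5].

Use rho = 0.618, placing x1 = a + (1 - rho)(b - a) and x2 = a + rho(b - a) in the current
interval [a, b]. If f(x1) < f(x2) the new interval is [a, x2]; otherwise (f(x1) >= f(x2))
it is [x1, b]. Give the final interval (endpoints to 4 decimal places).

Golden section search for min of f(x) = (x - 0)^2 on [-5, 5].
Each step: x1 = a + (1 - rho)(b - a), x2 = a + rho(b - a); if f(x1) < f(x2) keep [a, x2], otherwise keep [x1, b].
Step 1: [-5.0000, 5.0000], x1=-1.1800 (f=1.3924), x2=1.1800 (f=1.3924); f(x1) = f(x2) (tie, not '<') => keep [-1.1800, 5.0000]
Step 2: [-1.1800, 5.0000], x1=1.1808 (f=1.3942), x2=2.6392 (f=6.9656); f(x1) < f(x2) => keep [-1.1800, 2.6392]
Step 3: [-1.1800, 2.6392], x1=0.2789 (f=0.0778), x2=1.1803 (f=1.3931); f(x1) < f(x2) => keep [-1.1800, 1.1803]
Final interval: [-1.1800, 1.1803]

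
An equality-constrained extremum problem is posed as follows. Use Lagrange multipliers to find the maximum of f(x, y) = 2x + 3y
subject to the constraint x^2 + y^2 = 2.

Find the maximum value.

Set up Lagrange conditions: grad f = lambda * grad g
  2 = 2*lambda*x
  3 = 2*lambda*y
From these: x/y = 2/3, so x = 2t, y = 3t for some t.
Substitute into constraint: (2t)^2 + (3t)^2 = 2
  t^2 * 13 = 2
  t = sqrt(2/13)
Maximum = 2*x + 3*y = (2^2 + 3^2)*t = 13 * sqrt(2/13) = sqrt(26)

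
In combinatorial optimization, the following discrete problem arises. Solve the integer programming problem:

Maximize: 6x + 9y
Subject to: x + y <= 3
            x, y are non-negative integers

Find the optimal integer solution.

Objective: 6x + 9y, constraint: x + y <= 3
Coefficient of y is 9 > coefficient of x is 6, so allocate the entire budget to y.
Optimal: x = 0, y = 3, value = 27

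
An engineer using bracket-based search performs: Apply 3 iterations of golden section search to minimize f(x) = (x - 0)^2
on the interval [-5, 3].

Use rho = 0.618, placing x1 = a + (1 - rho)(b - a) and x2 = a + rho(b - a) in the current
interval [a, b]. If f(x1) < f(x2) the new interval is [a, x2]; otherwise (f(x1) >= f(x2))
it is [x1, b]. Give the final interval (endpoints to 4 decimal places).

Golden section search for min of f(x) = (x - 0)^2 on [-5, 3].
Each step: x1 = a + (1 - rho)(b - a), x2 = a + rho(b - a); if f(x1) < f(x2) keep [a, x2], otherwise keep [x1, b].
Step 1: [-5.0000, 3.0000], x1=-1.9440 (f=3.7791), x2=-0.0560 (f=0.0031); f(x1) > f(x2) => keep [-1.9440, 3.0000]
Step 2: [-1.9440, 3.0000], x1=-0.0554 (f=0.0031), x2=1.1114 (f=1.2352); f(x1) < f(x2) => keep [-1.9440, 1.1114]
Step 3: [-1.9440, 1.1114], x1=-0.7768 (f=0.6035), x2=-0.0558 (f=0.0031); f(x1) > f(x2) => keep [-0.7768, 1.1114]
Final interval: [-0.7768, 1.1114]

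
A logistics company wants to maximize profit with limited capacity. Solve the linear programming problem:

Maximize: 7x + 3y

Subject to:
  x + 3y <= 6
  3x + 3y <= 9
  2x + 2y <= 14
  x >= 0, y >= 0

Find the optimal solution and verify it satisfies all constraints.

Feasible vertices: (0, 0), (0, 2), (3/2, 3/2), (3, 0)
Objective 7x + 3y at each vertex:
  (0, 0): 0
  (0, 2): 6
  (3/2, 3/2): 15
  (3, 0): 21
Maximum is 21 at (3, 0).
Verify constraints at (x, y) = (3, 0):
  1*3 + 3*0 = 3 <= 6
  3*3 + 3*0 = 9 <= 9 (active)
  2*3 + 2*0 = 6 <= 14
  x = 3 >= 0, y = 0 >= 0. All constraints satisfied.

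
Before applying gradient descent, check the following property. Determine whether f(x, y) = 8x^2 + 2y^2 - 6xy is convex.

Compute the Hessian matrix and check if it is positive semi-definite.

f(x,y) = 8x^2 + 2y^2 - 6xy
Hessian H = [[16, -6], [-6, 4]]
trace(H) = 20, det(H) = 28
Eigenvalues: (20 +/- sqrt(288)) / 2 = 18.49, 1.515
Since both eigenvalues > 0, f is convex.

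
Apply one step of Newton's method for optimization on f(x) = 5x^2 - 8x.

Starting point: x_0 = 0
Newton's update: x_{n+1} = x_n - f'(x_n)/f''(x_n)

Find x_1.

f(x) = 5x^2 - 8x
f'(x) = 10x + (-8), f''(x) = 10
Newton step: x_1 = x_0 - f'(x_0)/f''(x_0)
f'(0) = -8
x_1 = 0 - -8/10 = 4/5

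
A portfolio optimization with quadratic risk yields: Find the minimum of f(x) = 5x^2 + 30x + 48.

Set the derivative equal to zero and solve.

f(x) = 5x^2 + 30x + 48
f'(x) = 10x + (30) = 0
x = -30/10 = -3
f(-3) = 3
Since f''(x) = 10 > 0, this is a minimum.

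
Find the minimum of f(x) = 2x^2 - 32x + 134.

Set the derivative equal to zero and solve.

f(x) = 2x^2 - 32x + 134
f'(x) = 4x + (-32) = 0
x = 32/4 = 8
f(8) = 6
Since f''(x) = 4 > 0, this is a minimum.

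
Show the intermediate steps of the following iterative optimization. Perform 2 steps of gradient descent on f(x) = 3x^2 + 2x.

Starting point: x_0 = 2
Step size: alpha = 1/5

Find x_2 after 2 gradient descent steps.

f(x) = 3x^2 + 2x, f'(x) = 6x + (2)
Step 1: f'(2) = 14, x_1 = 2 - 1/5 * 14 = -4/5
Step 2: f'(-4/5) = -14/5, x_2 = -4/5 - 1/5 * -14/5 = -6/25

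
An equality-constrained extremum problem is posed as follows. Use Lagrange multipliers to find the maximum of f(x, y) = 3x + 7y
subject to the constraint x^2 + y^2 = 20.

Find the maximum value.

Set up Lagrange conditions: grad f = lambda * grad g
  3 = 2*lambda*x
  7 = 2*lambda*y
From these: x/y = 3/7, so x = 3t, y = 7t for some t.
Substitute into constraint: (3t)^2 + (7t)^2 = 20
  t^2 * 58 = 20
  t = sqrt(20/58)
Maximum = 3*x + 7*y = (3^2 + 7^2)*t = 58 * sqrt(20/58) = sqrt(1160)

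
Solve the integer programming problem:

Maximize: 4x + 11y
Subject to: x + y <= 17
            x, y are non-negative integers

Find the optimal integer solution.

Objective: 4x + 11y, constraint: x + y <= 17
Coefficient of y is 11 > coefficient of x is 4, so allocate the entire budget to y.
Optimal: x = 0, y = 17, value = 187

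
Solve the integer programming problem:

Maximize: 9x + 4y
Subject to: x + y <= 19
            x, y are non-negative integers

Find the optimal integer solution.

Objective: 9x + 4y, constraint: x + y <= 19
Coefficient of x is 9 >= coefficient of y is 4, so allocate the entire budget to x.
Optimal: x = 19, y = 0, value = 171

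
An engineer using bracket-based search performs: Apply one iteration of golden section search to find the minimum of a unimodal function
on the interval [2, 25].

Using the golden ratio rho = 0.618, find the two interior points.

Golden section search on [2, 25].
Golden ratio rho = 0.618 (approx).
Interior points:
  x_1 = 2 + (1-0.618)*23 = 10.7860
  x_2 = 2 + 0.618*23 = 16.2140
Compare f(x_1) and f(x_2) to determine which subinterval to keep.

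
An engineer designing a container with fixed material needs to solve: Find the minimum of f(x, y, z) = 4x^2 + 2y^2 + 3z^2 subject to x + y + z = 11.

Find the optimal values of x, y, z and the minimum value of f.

Using Lagrange multipliers on f = 4x^2 + 2y^2 + 3z^2 with constraint x + y + z = 11:
Conditions: 2*4*x = lambda, 2*2*y = lambda, 2*3*z = lambda
So x = lambda/8, y = lambda/4, z = lambda/6
Substituting into constraint: lambda * (13/24) = 11
lambda = 264/13
x = 33/13, y = 66/13, z = 44/13
Minimum value = 1452/13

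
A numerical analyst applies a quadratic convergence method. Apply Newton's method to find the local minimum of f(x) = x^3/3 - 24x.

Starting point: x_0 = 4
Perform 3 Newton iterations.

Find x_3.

f(x) = x^3/3 - 24x
f'(x) = x^2 - 24, f''(x) = 2x
Newton update: x_{n+1} = x_n - (x_n^2 - 24)/(2*x_n)
Step 1: x_0 = 4, f'=-8, f''=8, x_1 = 5
Step 2: x_1 = 5, f'=1, f''=10, x_2 = 49/10
Step 3: x_2 = 49/10, f'=1/100, f''=49/5, x_3 = 4801/980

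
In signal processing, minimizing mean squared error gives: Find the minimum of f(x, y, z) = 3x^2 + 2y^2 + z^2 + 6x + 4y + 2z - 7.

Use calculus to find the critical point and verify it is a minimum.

f(x,y,z) = 3x^2 + 2y^2 + z^2 + 6x + 4y + 2z - 7
df/dx = 6x + (6) = 0 => x = -1
df/dy = 4y + (4) = 0 => y = -1
df/dz = 2z + (2) = 0 => z = -1
f(-1,-1,-1) = 3*(-1)^2 + 2*(-1)^2 + 1*(-1)^2 + 6*(-1) + 4*(-1) + 2*(-1) + -7 = -13
Hessian is diagonal with entries 6, 4, 2 > 0, confirmed minimum.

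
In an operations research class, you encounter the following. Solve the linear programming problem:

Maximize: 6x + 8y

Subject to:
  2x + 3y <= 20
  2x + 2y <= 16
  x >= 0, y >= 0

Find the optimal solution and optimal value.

Feasible vertices: (0, 0), (0, 20/3), (4, 4), (8, 0)
Objective 6x + 8y at each:
  (0, 0): 0
  (0, 20/3): 160/3
  (4, 4): 56
  (8, 0): 48
Maximum is 56 at (4, 4).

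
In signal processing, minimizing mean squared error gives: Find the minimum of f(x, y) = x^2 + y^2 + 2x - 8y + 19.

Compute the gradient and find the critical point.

f(x,y) = x^2 + y^2 + 2x - 8y + 19
df/dx = 2x + (2) = 0  =>  x = -1
df/dy = 2y + (-8) = 0  =>  y = 4
f(-1, 4) = 1*(-1)^2 + 1*(4)^2 + 2*(-1) + -8*(4) + 19 = 2
Hessian is diagonal with entries 2, 2 > 0, so this is a minimum.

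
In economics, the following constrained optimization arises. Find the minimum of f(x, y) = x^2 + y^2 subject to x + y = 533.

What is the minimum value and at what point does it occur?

Substitute y = 533 - x into f(x,y) = x^2 + y^2:
g(x) = x^2 + (533 - x)^2 = 2x^2 - 1066x + 284089
g'(x) = 4x - 1066 = 0  =>  x = 533/2
y = 533 - 533/2 = 533/2
Minimum value = (533/2)^2 + (533/2)^2 = 284089/2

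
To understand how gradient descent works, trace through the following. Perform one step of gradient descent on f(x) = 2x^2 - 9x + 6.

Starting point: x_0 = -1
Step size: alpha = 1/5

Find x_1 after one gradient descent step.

f(x) = 2x^2 - 9x + 6
f'(x) = 4x - 9
f'(-1) = 4*-1 + (-9) = -13
x_1 = x_0 - alpha * f'(x_0) = -1 - 1/5 * -13 = 8/5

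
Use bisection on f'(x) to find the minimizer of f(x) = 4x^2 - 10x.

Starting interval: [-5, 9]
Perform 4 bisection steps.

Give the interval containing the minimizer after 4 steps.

Finding critical point of f(x) = 4x^2 - 10x using bisection on f'(x) = 8x + -10.
f'(x) = 0 when x = 5/4.
Starting interval: [-5, 9]
Step 1: mid = 2, f'(mid) = 6, new interval = [-5, 2]
Step 2: mid = -3/2, f'(mid) = -22, new interval = [-3/2, 2]
Step 3: mid = 1/4, f'(mid) = -8, new interval = [1/4, 2]
Step 4: mid = 9/8, f'(mid) = -1, new interval = [9/8, 2]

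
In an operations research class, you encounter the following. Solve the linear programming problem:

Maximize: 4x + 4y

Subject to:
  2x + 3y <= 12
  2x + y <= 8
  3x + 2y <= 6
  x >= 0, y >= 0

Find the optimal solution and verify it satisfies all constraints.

Feasible vertices: (0, 0), (0, 3), (2, 0)
Objective 4x + 4y at each vertex:
  (0, 0): 0
  (0, 3): 12
  (2, 0): 8
Maximum is 12 at (0, 3).
Verify constraints at (x, y) = (0, 3):
  2*0 + 3*3 = 9 <= 12
  2*0 + 1*3 = 3 <= 8
  3*0 + 2*3 = 6 <= 6 (active)
  x = 0 >= 0, y = 3 >= 0. All constraints satisfied.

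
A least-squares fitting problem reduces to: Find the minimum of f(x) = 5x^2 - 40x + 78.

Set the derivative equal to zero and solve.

f(x) = 5x^2 - 40x + 78
f'(x) = 10x + (-40) = 0
x = 40/10 = 4
f(4) = -2
Since f''(x) = 10 > 0, this is a minimum.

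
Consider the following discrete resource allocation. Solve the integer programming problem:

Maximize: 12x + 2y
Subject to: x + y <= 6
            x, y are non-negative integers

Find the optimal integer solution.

Objective: 12x + 2y, constraint: x + y <= 6
Coefficient of x is 12 >= coefficient of y is 2, so allocate the entire budget to x.
Optimal: x = 6, y = 0, value = 72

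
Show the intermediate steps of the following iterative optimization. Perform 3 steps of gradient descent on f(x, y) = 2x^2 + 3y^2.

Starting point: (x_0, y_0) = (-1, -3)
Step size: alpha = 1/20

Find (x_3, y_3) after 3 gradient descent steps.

f(x,y) = 2x^2 + 3y^2
grad_x = 4x + 0y, grad_y = 6y + 0x
Step 1: grad = (-4, -18), (-4/5, -21/10)
Step 2: grad = (-16/5, -63/5), (-16/25, -147/100)
Step 3: grad = (-64/25, -441/50), (-64/125, -1029/1000)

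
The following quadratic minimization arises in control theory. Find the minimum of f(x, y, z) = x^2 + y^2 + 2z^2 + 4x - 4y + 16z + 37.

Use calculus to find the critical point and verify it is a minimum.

f(x,y,z) = x^2 + y^2 + 2z^2 + 4x - 4y + 16z + 37
df/dx = 2x + (4) = 0 => x = -2
df/dy = 2y + (-4) = 0 => y = 2
df/dz = 4z + (16) = 0 => z = -4
f(-2,2,-4) = 1*(-2)^2 + 1*(2)^2 + 2*(-4)^2 + 4*(-2) + -4*(2) + 16*(-4) + 37 = -3
Hessian is diagonal with entries 2, 2, 4 > 0, confirmed minimum.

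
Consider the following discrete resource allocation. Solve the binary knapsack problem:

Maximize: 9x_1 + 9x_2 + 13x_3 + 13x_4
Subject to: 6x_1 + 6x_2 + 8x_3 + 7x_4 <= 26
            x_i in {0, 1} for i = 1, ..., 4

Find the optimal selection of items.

Items: item 1 (v=9, w=6), item 2 (v=9, w=6), item 3 (v=13, w=8), item 4 (v=13, w=7)
Capacity: 26
Checking all 16 subsets (w = total weight, v = total value):
  {}: w = 0, v = 0
  {1}: w = 6, v = 9
  {2}: w = 6, v = 9
  {3}: w = 8, v = 13
  {4}: w = 7, v = 13
  {1, 2}: w = 12, v = 18
  {1, 3}: w = 14, v = 22
  {1, 4}: w = 13, v = 22
  {2, 3}: w = 14, v = 22
  {2, 4}: w = 13, v = 22
  {3, 4}: w = 15, v = 26
  {1, 2, 3}: w = 20, v = 31
  {1, 2, 4}: w = 19, v = 31
  {1, 3, 4}: w = 21, v = 35
  {2, 3, 4}: w = 21, v = 35
  {1, 2, 3, 4}: w = 27 > 26, infeasible
Best feasible subset: items [1, 3, 4]
(The same value 35 is also attained by {2, 3, 4}.)
Total weight: 21 <= 26, total value: 35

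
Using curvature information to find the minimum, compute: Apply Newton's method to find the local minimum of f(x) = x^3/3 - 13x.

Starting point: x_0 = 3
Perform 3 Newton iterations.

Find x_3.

f(x) = x^3/3 - 13x
f'(x) = x^2 - 13, f''(x) = 2x
Newton update: x_{n+1} = x_n - (x_n^2 - 13)/(2*x_n)
Step 1: x_0 = 3, f'=-4, f''=6, x_1 = 11/3
Step 2: x_1 = 11/3, f'=4/9, f''=22/3, x_2 = 119/33
Step 3: x_2 = 119/33, f'=4/1089, f''=238/33, x_3 = 14159/3927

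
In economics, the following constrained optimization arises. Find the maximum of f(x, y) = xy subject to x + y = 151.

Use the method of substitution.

Substitute y = 151 - x into f(x,y) = xy:
g(x) = x(151 - x) = 151x - x^2
g'(x) = 151 - 2x = 0  =>  x = 151/2
y = 151 - 151/2 = 151/2
Maximum value = (151/2) * (151/2) = 22801/4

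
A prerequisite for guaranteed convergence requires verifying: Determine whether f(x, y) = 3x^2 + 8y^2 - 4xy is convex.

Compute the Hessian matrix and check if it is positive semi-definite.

f(x,y) = 3x^2 + 8y^2 - 4xy
Hessian H = [[6, -4], [-4, 16]]
trace(H) = 22, det(H) = 80
Eigenvalues: (22 +/- sqrt(164)) / 2 = 17.4, 4.597
Since both eigenvalues > 0, f is convex.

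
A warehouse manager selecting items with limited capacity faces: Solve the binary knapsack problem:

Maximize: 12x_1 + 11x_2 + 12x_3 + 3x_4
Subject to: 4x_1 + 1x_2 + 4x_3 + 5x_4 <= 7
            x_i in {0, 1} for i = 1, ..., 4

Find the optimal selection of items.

Items: item 1 (v=12, w=4), item 2 (v=11, w=1), item 3 (v=12, w=4), item 4 (v=3, w=5)
Capacity: 7
Checking all 16 subsets (w = total weight, v = total value):
  {}: w = 0, v = 0
  {1}: w = 4, v = 12
  {2}: w = 1, v = 11
  {3}: w = 4, v = 12
  {4}: w = 5, v = 3
  {1, 2}: w = 5, v = 23
  {1, 3}: w = 8 > 7, infeasible
  {1, 4}: w = 9 > 7, infeasible
  {2, 3}: w = 5, v = 23
  {2, 4}: w = 6, v = 14
  {3, 4}: w = 9 > 7, infeasible
  {1, 2, 3}: w = 9 > 7, infeasible
  {1, 2, 4}: w = 10 > 7, infeasible
  {1, 3, 4}: w = 13 > 7, infeasible
  {2, 3, 4}: w = 10 > 7, infeasible
  {1, 2, 3, 4}: w = 14 > 7, infeasible
Best feasible subset: items [1, 2]
(The same value 23 is also attained by {2, 3}.)
Total weight: 5 <= 7, total value: 23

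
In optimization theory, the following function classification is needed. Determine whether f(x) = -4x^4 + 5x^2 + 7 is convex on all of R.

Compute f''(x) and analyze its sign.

f(x) = -4x^4 + 5x^2 + 7
f'(x) = -16x^3 + 10x
f''(x) = -48x^2 + 10
f''(x) = -48x^2 + 10 -> -inf as |x| -> inf
Therefore, f is not globally convex on R.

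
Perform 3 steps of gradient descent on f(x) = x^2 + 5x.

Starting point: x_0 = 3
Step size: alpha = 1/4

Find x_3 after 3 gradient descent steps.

f(x) = x^2 + 5x, f'(x) = 2x + (5)
Step 1: f'(3) = 11, x_1 = 3 - 1/4 * 11 = 1/4
Step 2: f'(1/4) = 11/2, x_2 = 1/4 - 1/4 * 11/2 = -9/8
Step 3: f'(-9/8) = 11/4, x_3 = -9/8 - 1/4 * 11/4 = -29/16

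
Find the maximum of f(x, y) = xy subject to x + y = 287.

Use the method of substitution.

Substitute y = 287 - x into f(x,y) = xy:
g(x) = x(287 - x) = 287x - x^2
g'(x) = 287 - 2x = 0  =>  x = 287/2
y = 287 - 287/2 = 287/2
Maximum value = (287/2) * (287/2) = 82369/4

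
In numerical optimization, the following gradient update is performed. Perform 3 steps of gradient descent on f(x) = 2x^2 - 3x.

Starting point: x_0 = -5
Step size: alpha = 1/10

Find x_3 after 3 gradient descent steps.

f(x) = 2x^2 - 3x, f'(x) = 4x + (-3)
Step 1: f'(-5) = -23, x_1 = -5 - 1/10 * -23 = -27/10
Step 2: f'(-27/10) = -69/5, x_2 = -27/10 - 1/10 * -69/5 = -33/25
Step 3: f'(-33/25) = -207/25, x_3 = -33/25 - 1/10 * -207/25 = -123/250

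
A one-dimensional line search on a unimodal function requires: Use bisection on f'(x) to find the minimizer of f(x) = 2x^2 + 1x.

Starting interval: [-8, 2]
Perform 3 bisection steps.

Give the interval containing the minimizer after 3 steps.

Finding critical point of f(x) = 2x^2 + 1x using bisection on f'(x) = 4x + 1.
f'(x) = 0 when x = -1/4.
Starting interval: [-8, 2]
Step 1: mid = -3, f'(mid) = -11, new interval = [-3, 2]
Step 2: mid = -1/2, f'(mid) = -1, new interval = [-1/2, 2]
Step 3: mid = 3/4, f'(mid) = 4, new interval = [-1/2, 3/4]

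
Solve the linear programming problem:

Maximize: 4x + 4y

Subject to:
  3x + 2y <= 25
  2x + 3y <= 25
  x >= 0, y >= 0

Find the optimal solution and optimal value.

Feasible vertices: (0, 0), (0, 25/3), (5, 5), (25/3, 0)
Objective 4x + 4y at each:
  (0, 0): 0
  (0, 25/3): 100/3
  (5, 5): 40
  (25/3, 0): 100/3
Maximum is 40 at (5, 5).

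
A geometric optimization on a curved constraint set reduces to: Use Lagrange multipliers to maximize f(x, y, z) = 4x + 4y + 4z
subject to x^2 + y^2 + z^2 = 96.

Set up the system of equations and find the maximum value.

Lagrange conditions: 4 = 2*lambda*x, 4 = 2*lambda*y, 4 = 2*lambda*z
So x:4 = y:4 = z:4, i.e. x = 4t, y = 4t, z = 4t
Constraint: t^2*(4^2 + 4^2 + 4^2) = 96
  t^2 * 48 = 96  =>  t = sqrt(2)
Maximum = 4*4t + 4*4t + 4*4t = 48*sqrt(2) = sqrt(4608)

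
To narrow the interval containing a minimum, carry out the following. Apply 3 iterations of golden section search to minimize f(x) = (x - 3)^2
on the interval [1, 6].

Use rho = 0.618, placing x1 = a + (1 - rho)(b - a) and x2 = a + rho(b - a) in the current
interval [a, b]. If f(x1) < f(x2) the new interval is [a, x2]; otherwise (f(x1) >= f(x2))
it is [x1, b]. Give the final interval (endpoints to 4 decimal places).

Golden section search for min of f(x) = (x - 3)^2 on [1, 6].
Each step: x1 = a + (1 - rho)(b - a), x2 = a + rho(b - a); if f(x1) < f(x2) keep [a, x2], otherwise keep [x1, b].
Step 1: [1.0000, 6.0000], x1=2.9100 (f=0.0081), x2=4.0900 (f=1.1881); f(x1) < f(x2) => keep [1.0000, 4.0900]
Step 2: [1.0000, 4.0900], x1=2.1804 (f=0.6718), x2=2.9096 (f=0.0082); f(x1) > f(x2) => keep [2.1804, 4.0900]
Step 3: [2.1804, 4.0900], x1=2.9099 (f=0.0081), x2=3.3605 (f=0.1300); f(x1) < f(x2) => keep [2.1804, 3.3605]
Final interval: [2.1804, 3.3605]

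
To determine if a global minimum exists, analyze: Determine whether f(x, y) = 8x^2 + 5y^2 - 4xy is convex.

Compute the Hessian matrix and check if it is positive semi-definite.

f(x,y) = 8x^2 + 5y^2 - 4xy
Hessian H = [[16, -4], [-4, 10]]
trace(H) = 26, det(H) = 144
Eigenvalues: (26 +/- sqrt(100)) / 2 = 18, 8
Since both eigenvalues > 0, f is convex.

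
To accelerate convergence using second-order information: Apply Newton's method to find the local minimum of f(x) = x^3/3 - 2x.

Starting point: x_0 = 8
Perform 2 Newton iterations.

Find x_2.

f(x) = x^3/3 - 2x
f'(x) = x^2 - 2, f''(x) = 2x
Newton update: x_{n+1} = x_n - (x_n^2 - 2)/(2*x_n)
Step 1: x_0 = 8, f'=62, f''=16, x_1 = 33/8
Step 2: x_1 = 33/8, f'=961/64, f''=33/4, x_2 = 1217/528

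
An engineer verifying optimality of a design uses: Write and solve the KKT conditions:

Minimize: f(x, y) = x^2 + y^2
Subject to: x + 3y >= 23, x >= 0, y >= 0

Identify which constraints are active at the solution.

KKT conditions for min x^2 + y^2 s.t. 1x + 3y >= 23, x >= 0, y >= 0:
Stationarity: 2x = mu*1 + mu_x, 2y = mu*3 + mu_y, with mu, mu_x, mu_y >= 0
Complementary slackness: mu*(x + 3y - 23) = 0, mu_x*x = 0, mu_y*y = 0
(0, 0) is infeasible (1*0 + 3*0 < 23), so if mu = 0 stationarity would force x = mu_x/2 >= 0, y = mu_y/2 >= 0 with mu_x*x = mu_y*y = 0, i.e. x = y = 0: contradiction. Hence mu > 0 and x + 3y = 23 is active.
Try x > 0, y > 0 (so mu_x = mu_y = 0): x = 1*mu/2, y = 3*mu/2
Substitute: 1*(1*mu/2) + 3*(3*mu/2) = 23
  mu*10/2 = 23 => mu = 23/5
x* = 23/10 > 0, y* = 69/10 > 0, consistent with mu_x = mu_y = 0.
f is convex and the constraints are linear, so this KKT point is the global minimum.
f* = 529/10
Active constraints: x + 3y >= 23 (holds with equality, mu = 23/5 > 0); x >= 0 and y >= 0 are inactive (mu_x = mu_y = 0).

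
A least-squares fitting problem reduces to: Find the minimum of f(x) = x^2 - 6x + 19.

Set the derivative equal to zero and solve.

f(x) = x^2 - 6x + 19
f'(x) = 2x + (-6) = 0
x = 6/2 = 3
f(3) = 10
Since f''(x) = 2 > 0, this is a minimum.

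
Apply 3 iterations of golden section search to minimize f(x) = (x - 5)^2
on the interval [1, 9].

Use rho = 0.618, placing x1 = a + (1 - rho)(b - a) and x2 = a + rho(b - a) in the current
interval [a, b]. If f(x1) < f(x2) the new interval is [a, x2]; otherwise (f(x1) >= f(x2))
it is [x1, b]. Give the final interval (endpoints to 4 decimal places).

Golden section search for min of f(x) = (x - 5)^2 on [1, 9].
Each step: x1 = a + (1 - rho)(b - a), x2 = a + rho(b - a); if f(x1) < f(x2) keep [a, x2], otherwise keep [x1, b].
Step 1: [1.0000, 9.0000], x1=4.0560 (f=0.8911), x2=5.9440 (f=0.8911); f(x1) = f(x2) (tie, not '<') => keep [4.0560, 9.0000]
Step 2: [4.0560, 9.0000], x1=5.9446 (f=0.8923), x2=7.1114 (f=4.4580); f(x1) < f(x2) => keep [4.0560, 7.1114]
Step 3: [4.0560, 7.1114], x1=5.2232 (f=0.0498), x2=5.9442 (f=0.8916); f(x1) < f(x2) => keep [4.0560, 5.9442]
Final interval: [4.0560, 5.9442]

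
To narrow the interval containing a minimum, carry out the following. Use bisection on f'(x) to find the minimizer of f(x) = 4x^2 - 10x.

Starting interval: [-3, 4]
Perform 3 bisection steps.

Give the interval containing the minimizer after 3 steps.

Finding critical point of f(x) = 4x^2 - 10x using bisection on f'(x) = 8x + -10.
f'(x) = 0 when x = 5/4.
Starting interval: [-3, 4]
Step 1: mid = 1/2, f'(mid) = -6, new interval = [1/2, 4]
Step 2: mid = 9/4, f'(mid) = 8, new interval = [1/2, 9/4]
Step 3: mid = 11/8, f'(mid) = 1, new interval = [1/2, 11/8]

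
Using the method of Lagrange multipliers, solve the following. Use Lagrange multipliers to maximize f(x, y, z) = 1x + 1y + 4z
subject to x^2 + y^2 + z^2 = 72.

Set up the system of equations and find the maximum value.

Lagrange conditions: 1 = 2*lambda*x, 1 = 2*lambda*y, 4 = 2*lambda*z
So x:1 = y:1 = z:4, i.e. x = 1t, y = 1t, z = 4t
Constraint: t^2*(1^2 + 1^2 + 4^2) = 72
  t^2 * 18 = 72  =>  t = sqrt(4)
Maximum = 1*1t + 1*1t + 4*4t = 18*sqrt(4) = 36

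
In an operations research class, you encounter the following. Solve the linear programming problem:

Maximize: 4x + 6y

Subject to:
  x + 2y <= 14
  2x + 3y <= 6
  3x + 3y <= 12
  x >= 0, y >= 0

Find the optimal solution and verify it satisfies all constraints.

Feasible vertices: (0, 0), (0, 2), (3, 0)
Objective 4x + 6y at each vertex:
  (0, 0): 0
  (0, 2): 12
  (3, 0): 12
Maximum is 12 at (0, 2).
Verify constraints at (x, y) = (0, 2):
  1*0 + 2*2 = 4 <= 14
  2*0 + 3*2 = 6 <= 6 (active)
  3*0 + 3*2 = 6 <= 12
  x = 0 >= 0, y = 2 >= 0. All constraints satisfied.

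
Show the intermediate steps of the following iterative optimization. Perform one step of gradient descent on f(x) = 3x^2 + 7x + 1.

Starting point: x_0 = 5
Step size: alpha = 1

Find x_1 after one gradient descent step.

f(x) = 3x^2 + 7x + 1
f'(x) = 6x + 7
f'(5) = 6*5 + (7) = 37
x_1 = x_0 - alpha * f'(x_0) = 5 - 1 * 37 = -32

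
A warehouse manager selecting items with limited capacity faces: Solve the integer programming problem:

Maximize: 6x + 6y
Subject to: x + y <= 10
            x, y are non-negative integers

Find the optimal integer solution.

Objective: 6x + 6y, constraint: x + y <= 10
Coefficient of x is 6 >= coefficient of y is 6, so allocate the entire budget to x.
Optimal: x = 10, y = 0, value = 60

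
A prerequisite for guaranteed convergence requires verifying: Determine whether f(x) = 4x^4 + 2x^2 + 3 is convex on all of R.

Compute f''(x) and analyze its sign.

f(x) = 4x^4 + 2x^2 + 3
f'(x) = 16x^3 + 4x
f''(x) = 48x^2 + 4
f''(x) = 48x^2 + 4 >= 4 > 0 for all x
Therefore, f is convex on R.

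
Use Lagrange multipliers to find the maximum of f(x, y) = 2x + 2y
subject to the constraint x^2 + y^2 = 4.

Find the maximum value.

Set up Lagrange conditions: grad f = lambda * grad g
  2 = 2*lambda*x
  2 = 2*lambda*y
From these: x/y = 2/2, so x = 2t, y = 2t for some t.
Substitute into constraint: (2t)^2 + (2t)^2 = 4
  t^2 * 8 = 4
  t = sqrt(4/8)
Maximum = 2*x + 2*y = (2^2 + 2^2)*t = 8 * sqrt(4/8) = sqrt(32)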